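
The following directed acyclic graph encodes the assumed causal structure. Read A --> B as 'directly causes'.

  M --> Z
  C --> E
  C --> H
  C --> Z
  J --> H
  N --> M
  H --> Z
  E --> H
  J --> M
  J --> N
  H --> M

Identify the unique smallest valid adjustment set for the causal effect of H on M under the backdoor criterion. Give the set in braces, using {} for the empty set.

Variables eligible for adjustment (non-descendants of H, excluding H and M): {C, E, J, N}.
Backdoor paths from H to M:
  P1: H <- J -> N -> M
  P2: H <- J -> M
  P3: H <- C -> Z <- M
  P4: H <- E <- C -> Z <- M
The empty set is not sufficient: P1 (H <- J -> N -> M) has no collider blocking it and no conditioned non-collider, so it is open.
Try {J}:
  P1: blocked at fork node J ∈ conditioning set.
  P2: blocked at fork node J ∈ conditioning set.
  P3: blocked at collider Z (neither it nor any descendant is in the conditioning set).
  P4: blocked at collider Z (neither it nor any descendant is in the conditioning set).
{J} contains no descendant of H and blocks every backdoor path.
No other singleton works — e.g. {C} leaves P1 open — so {J} is the unique smallest valid adjustment set.

{J}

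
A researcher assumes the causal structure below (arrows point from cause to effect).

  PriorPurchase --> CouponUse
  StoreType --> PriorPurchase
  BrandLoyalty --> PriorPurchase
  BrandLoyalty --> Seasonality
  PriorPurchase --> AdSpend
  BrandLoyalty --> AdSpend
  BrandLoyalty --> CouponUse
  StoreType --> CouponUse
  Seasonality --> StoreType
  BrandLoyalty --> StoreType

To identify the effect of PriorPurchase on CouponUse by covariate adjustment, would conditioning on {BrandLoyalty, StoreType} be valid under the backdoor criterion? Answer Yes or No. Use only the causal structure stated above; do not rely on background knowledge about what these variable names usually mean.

Yes

Backdoor paths from PriorPurchase to CouponUse (paths whose first edge points into PriorPurchase):
  P1: PriorPurchase <- BrandLoyalty -> Seasonality -> StoreType -> CouponUse
  P2: PriorPurchase <- BrandLoyalty -> StoreType -> CouponUse
  P3: PriorPurchase <- BrandLoyalty -> CouponUse
  P4: PriorPurchase <- StoreType <- BrandLoyalty -> CouponUse
  P5: PriorPurchase <- StoreType <- Seasonality <- BrandLoyalty -> CouponUse
  P6: PriorPurchase <- StoreType -> CouponUse
Condition 1 (no descendant of PriorPurchase in the set): holds — descendants of PriorPurchase are {AdSpend, CouponUse}; none are in {BrandLoyalty, StoreType}.
Condition 2 (every backdoor path blocked by {BrandLoyalty, StoreType}):
  P1: blocked at fork node BrandLoyalty ∈ conditioning set.
  P2: blocked at fork node BrandLoyalty ∈ conditioning set.
  P3: blocked at fork node BrandLoyalty ∈ conditioning set.
  P4: blocked at chain node StoreType ∈ conditioning set.
  P5: blocked at chain node StoreType ∈ conditioning set.
  P6: blocked at fork node StoreType ∈ conditioning set.
{BrandLoyalty, StoreType} satisfies the backdoor criterion.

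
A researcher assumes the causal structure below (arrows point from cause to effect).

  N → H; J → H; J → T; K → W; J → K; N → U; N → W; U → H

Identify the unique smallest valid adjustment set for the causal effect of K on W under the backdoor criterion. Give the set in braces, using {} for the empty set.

Variables eligible for adjustment (non-descendants of K, excluding K and W): {H, J, N, T, U}.
Backdoor paths from K to W:
  P1: K <- J -> H <- N -> W
  P2: K <- J -> H <- U <- N -> W
Each backdoor path contains an unconditioned collider, so every path is already blocked with the empty conditioning set:
  P1: blocked at collider H (neither it nor any descendant is in the conditioning set).
  P2: blocked at collider H (neither it nor any descendant is in the conditioning set).
The empty set is therefore the unique smallest valid set.

{}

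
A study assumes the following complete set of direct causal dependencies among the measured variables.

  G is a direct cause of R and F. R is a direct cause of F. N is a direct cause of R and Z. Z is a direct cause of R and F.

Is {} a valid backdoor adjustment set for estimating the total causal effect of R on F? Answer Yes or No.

No

Backdoor paths from R to F (paths whose first edge points into R):
  P1: R <- N -> Z -> F
  P2: R <- G -> F
  P3: R <- Z -> F
Condition 1 (no descendant of R in the set): holds — descendants of R are {F}; none are in {}.
Condition 2 (every backdoor path blocked by {}):
  P1: open — no interior node is in the conditioning set.
  P2: open — no interior node is in the conditioning set.
  P3: open — no interior node is in the conditioning set.
{} does not satisfy the backdoor criterion.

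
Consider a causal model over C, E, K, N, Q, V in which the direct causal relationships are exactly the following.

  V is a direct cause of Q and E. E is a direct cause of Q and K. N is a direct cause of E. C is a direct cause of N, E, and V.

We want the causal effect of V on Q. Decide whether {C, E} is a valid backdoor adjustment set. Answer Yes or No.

Backdoor paths from V to Q (paths whose first edge points into V):
  P1: V <- C -> N -> E -> Q
  P2: V <- C -> E -> Q
Condition 1 (no descendant of V in the set): FAILS — E is a descendant of V.
Condition 2 (every backdoor path blocked by {C, E}):
  P1: blocked at fork node C ∈ conditioning set.
  P2: blocked at fork node C ∈ conditioning set.
{C, E} does not satisfy the backdoor criterion.

No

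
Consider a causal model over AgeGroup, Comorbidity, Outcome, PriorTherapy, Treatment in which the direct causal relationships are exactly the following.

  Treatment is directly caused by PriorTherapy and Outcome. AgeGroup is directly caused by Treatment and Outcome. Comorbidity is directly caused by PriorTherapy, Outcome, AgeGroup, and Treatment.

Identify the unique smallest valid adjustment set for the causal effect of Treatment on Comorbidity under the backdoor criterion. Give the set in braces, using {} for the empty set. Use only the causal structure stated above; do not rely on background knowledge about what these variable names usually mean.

{Outcome, PriorTherapy}

Variables eligible for adjustment (non-descendants of Treatment, excluding Treatment and Comorbidity): {Outcome, PriorTherapy}.
Backdoor paths from Treatment to Comorbidity:
  P1: Treatment <- Outcome -> AgeGroup -> Comorbidity
  P2: Treatment <- Outcome -> Comorbidity
  P3: Treatment <- PriorTherapy -> Comorbidity
The empty set is not sufficient: P1 (Treatment <- Outcome -> AgeGroup -> Comorbidity) has no collider blocking it and no conditioned non-collider, so it is open.
Try {Outcome, PriorTherapy}:
  P1: blocked at fork node Outcome ∈ conditioning set.
  P2: blocked at fork node Outcome ∈ conditioning set.
  P3: blocked at fork node PriorTherapy ∈ conditioning set.
{Outcome, PriorTherapy} contains no descendant of Treatment and blocks every backdoor path.
Every element of {Outcome, PriorTherapy} is needed (dropping Outcome leaves P1 open; dropping PriorTherapy leaves P3 open), so no proper subset is valid.
Among all size-2 subsets of the eligible variables, only {Outcome, PriorTherapy} blocks every backdoor path, so it is the unique smallest valid adjustment set.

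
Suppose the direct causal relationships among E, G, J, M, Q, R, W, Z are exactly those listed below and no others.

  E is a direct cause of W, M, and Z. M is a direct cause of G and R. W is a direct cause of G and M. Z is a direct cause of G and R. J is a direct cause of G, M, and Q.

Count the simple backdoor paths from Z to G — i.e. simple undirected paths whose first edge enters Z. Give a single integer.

6

A backdoor path from Z to G is any simple undirected path whose first edge points into Z (i.e. leaves Z via a parent).
Parents of Z: {E}.
Enumerating:
  P1: Z <- E -> W -> M <- J -> G
  P2: Z <- E -> W -> M -> G
  P3: Z <- E -> W -> G
  P4: Z <- E -> M <- J -> G
  P5: Z <- E -> M <- W -> G
  P6: Z <- E -> M -> G
That exhausts the simple backdoor paths. Count: 6.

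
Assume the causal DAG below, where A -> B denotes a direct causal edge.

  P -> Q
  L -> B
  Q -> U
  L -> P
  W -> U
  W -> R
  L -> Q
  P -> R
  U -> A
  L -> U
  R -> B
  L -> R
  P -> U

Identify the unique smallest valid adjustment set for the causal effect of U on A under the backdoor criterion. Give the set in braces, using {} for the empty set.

{}

Variables eligible for adjustment (non-descendants of U, excluding U and A): {B, L, P, Q, R, W}.
Backdoor paths from U to A:
  (none)
With no backdoor paths the empty set already satisfies the criterion, and it is trivially minimal.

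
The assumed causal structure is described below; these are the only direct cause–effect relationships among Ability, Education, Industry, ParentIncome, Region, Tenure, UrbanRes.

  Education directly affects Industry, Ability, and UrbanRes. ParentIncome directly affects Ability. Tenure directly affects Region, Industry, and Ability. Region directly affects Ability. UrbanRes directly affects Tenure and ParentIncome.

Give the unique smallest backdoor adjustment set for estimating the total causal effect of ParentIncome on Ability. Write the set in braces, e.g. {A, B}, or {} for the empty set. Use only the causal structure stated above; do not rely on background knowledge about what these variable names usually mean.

{UrbanRes}

Variables eligible for adjustment (non-descendants of ParentIncome, excluding ParentIncome and Ability): {Education, Industry, Region, Tenure, UrbanRes}.
Backdoor paths from ParentIncome to Ability:
  P1: ParentIncome <- UrbanRes <- Education -> Industry <- Tenure -> Region -> Ability
  P2: ParentIncome <- UrbanRes <- Education -> Industry <- Tenure -> Ability
  P3: ParentIncome <- UrbanRes <- Education -> Ability
  P4: ParentIncome <- UrbanRes -> Tenure -> Industry <- Education -> Ability
  P5: ParentIncome <- UrbanRes -> Tenure -> Region -> Ability
  P6: ParentIncome <- UrbanRes -> Tenure -> Ability
The empty set is not sufficient: P3 (ParentIncome <- UrbanRes <- Education -> Ability) has no collider blocking it and no conditioned non-collider, so it is open.
Try {UrbanRes}:
  P1: blocked at chain node UrbanRes ∈ conditioning set.
  P2: blocked at chain node UrbanRes ∈ conditioning set.
  P3: blocked at chain node UrbanRes ∈ conditioning set.
  P4: blocked at fork node UrbanRes ∈ conditioning set.
  P5: blocked at fork node UrbanRes ∈ conditioning set.
  P6: blocked at fork node UrbanRes ∈ conditioning set.
{UrbanRes} contains no descendant of ParentIncome and blocks every backdoor path.
No other singleton works — e.g. {Education} leaves P5 open — so {UrbanRes} is the unique smallest valid adjustment set.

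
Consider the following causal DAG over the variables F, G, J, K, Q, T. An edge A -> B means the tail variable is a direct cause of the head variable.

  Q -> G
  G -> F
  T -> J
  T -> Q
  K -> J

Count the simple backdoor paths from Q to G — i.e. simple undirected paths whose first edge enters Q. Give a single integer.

0

A backdoor path from Q to G is any simple undirected path whose first edge points into Q (i.e. leaves Q via a parent).
Parents of Q: {T}.
No simple path from any parent of Q reaches G without revisiting Q, so there are no backdoor paths.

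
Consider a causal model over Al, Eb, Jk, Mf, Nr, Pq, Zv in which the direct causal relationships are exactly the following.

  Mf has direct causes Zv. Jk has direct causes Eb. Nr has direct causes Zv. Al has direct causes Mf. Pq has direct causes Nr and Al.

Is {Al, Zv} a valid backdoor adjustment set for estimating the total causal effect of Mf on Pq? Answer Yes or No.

Backdoor paths from Mf to Pq (paths whose first edge points into Mf):
  P1: Mf <- Zv -> Nr -> Pq
Condition 1 (no descendant of Mf in the set): FAILS — Al is a descendant of Mf.
Condition 2 (every backdoor path blocked by {Al, Zv}):
  P1: blocked at fork node Zv ∈ conditioning set.
{Al, Zv} does not satisfy the backdoor criterion.

No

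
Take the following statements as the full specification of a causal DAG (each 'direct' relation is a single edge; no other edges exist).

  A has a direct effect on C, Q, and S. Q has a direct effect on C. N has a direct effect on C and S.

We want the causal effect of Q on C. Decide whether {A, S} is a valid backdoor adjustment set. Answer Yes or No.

Backdoor paths from Q to C (paths whose first edge points into Q):
  P1: Q <- A -> S <- N -> C
  P2: Q <- A -> C
Condition 1 (no descendant of Q in the set): holds — descendants of Q are {C}; none are in {A, S}.
Condition 2 (every backdoor path blocked by {A, S}):
  P1: blocked at fork node A ∈ conditioning set.
  P2: blocked at fork node A ∈ conditioning set.
{A, S} satisfies the backdoor criterion.

Yes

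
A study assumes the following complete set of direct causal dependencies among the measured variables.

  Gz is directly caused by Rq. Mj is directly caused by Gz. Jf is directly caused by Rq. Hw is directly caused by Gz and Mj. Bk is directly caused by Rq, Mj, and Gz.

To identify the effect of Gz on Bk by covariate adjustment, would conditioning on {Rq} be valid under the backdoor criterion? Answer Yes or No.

Backdoor paths from Gz to Bk (paths whose first edge points into Gz):
  P1: Gz <- Rq -> Bk
Condition 1 (no descendant of Gz in the set): holds — descendants of Gz are {Bk, Hw, Mj}; none are in {Rq}.
Condition 2 (every backdoor path blocked by {Rq}):
  P1: blocked at fork node Rq ∈ conditioning set.
{Rq} satisfies the backdoor criterion.

Yes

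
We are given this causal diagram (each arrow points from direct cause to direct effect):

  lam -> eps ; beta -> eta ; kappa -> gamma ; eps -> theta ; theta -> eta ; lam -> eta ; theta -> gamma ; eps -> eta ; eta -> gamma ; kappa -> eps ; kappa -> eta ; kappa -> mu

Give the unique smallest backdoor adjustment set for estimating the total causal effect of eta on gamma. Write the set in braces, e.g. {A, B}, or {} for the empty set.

Variables eligible for adjustment (non-descendants of eta, excluding eta and gamma): {beta, eps, kappa, lam, mu, theta}.
Backdoor paths from eta to gamma:
  P1: eta <- lam -> eps <- kappa -> gamma
  P2: eta <- lam -> eps -> theta -> gamma
  P3: eta <- kappa -> eps -> theta -> gamma
  P4: eta <- kappa -> gamma
  P5: eta <- eps <- kappa -> gamma
  P6: eta <- eps -> theta -> gamma
  P7: eta <- theta <- eps <- kappa -> gamma
  P8: eta <- theta -> gamma
The empty set is not sufficient: P2 (eta <- lam -> eps -> theta -> gamma) has no collider blocking it and no conditioned non-collider, so it is open.
Try {kappa, theta}:
  P1: blocked at fork node kappa ∈ conditioning set.
  P2: blocked at chain node theta ∈ conditioning set.
  P3: blocked at fork node kappa ∈ conditioning set.
  P4: blocked at fork node kappa ∈ conditioning set.
  P5: blocked at fork node kappa ∈ conditioning set.
  P6: blocked at chain node theta ∈ conditioning set.
  P7: blocked at chain node theta ∈ conditioning set.
  P8: blocked at fork node theta ∈ conditioning set.
{kappa, theta} contains no descendant of eta and blocks every backdoor path.
Every element of {kappa, theta} is needed (dropping kappa leaves P1 open; dropping theta leaves P2 open), so no proper subset is valid.
Among all size-2 subsets of the eligible variables, only {kappa, theta} blocks every backdoor path, so it is the unique smallest valid adjustment set.

{kappa, theta}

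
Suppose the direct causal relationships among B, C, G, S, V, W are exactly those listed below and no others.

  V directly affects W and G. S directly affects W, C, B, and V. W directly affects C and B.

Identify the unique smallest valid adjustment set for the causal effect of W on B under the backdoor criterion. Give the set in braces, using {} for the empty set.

{S}

Variables eligible for adjustment (non-descendants of W, excluding W and B): {G, S, V}.
Backdoor paths from W to B:
  P1: W <- S -> B
  P2: W <- V <- S -> B
The empty set is not sufficient: P1 (W <- S -> B) has no collider blocking it and no conditioned non-collider, so it is open.
Try {S}:
  P1: blocked at fork node S ∈ conditioning set.
  P2: blocked at fork node S ∈ conditioning set.
{S} contains no descendant of W and blocks every backdoor path.
No other singleton works — e.g. {V} leaves P1 open — so {S} is the unique smallest valid adjustment set.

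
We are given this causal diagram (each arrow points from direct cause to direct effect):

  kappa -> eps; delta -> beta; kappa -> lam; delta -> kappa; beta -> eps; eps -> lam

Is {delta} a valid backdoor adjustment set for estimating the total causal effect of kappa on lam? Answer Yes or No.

Backdoor paths from kappa to lam (paths whose first edge points into kappa):
  P1: kappa <- delta -> beta -> eps -> lam
Condition 1 (no descendant of kappa in the set): holds — descendants of kappa are {eps, lam}; none are in {delta}.
Condition 2 (every backdoor path blocked by {delta}):
  P1: blocked at fork node delta ∈ conditioning set.
{delta} satisfies the backdoor criterion.

Yes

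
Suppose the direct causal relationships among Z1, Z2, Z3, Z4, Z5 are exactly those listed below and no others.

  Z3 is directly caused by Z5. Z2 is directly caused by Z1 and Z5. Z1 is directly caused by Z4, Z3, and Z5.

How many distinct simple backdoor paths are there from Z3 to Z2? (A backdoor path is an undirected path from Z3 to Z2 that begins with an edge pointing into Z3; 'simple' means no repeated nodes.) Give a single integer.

A backdoor path from Z3 to Z2 is any simple undirected path whose first edge points into Z3 (i.e. leaves Z3 via a parent).
Parents of Z3: {Z5}.
Enumerating:
  P1: Z3 <- Z5 -> Z1 -> Z2
  P2: Z3 <- Z5 -> Z2
That exhausts the simple backdoor paths. Count: 2.

2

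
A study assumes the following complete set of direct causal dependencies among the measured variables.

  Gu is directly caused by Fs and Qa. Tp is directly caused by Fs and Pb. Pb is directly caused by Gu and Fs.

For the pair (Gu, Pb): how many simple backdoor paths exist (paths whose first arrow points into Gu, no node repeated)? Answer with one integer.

2

A backdoor path from Gu to Pb is any simple undirected path whose first edge points into Gu (i.e. leaves Gu via a parent).
Parents of Gu: {Fs, Qa}.
Enumerating:
  P1: Gu <- Fs -> Pb
  P2: Gu <- Fs -> Tp <- Pb
That exhausts the simple backdoor paths. Count: 2.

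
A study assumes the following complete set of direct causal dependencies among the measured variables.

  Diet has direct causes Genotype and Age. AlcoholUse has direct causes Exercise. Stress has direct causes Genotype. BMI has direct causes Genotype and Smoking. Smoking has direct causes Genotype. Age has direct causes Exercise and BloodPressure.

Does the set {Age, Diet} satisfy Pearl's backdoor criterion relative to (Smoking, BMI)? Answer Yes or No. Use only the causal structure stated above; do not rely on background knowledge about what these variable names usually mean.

Backdoor paths from Smoking to BMI (paths whose first edge points into Smoking):
  P1: Smoking <- Genotype -> BMI
Condition 1 (no descendant of Smoking in the set): holds — descendants of Smoking are {BMI}; none are in {Age, Diet}.
Condition 2 (every backdoor path blocked by {Age, Diet}):
  P1: open — no interior node is in the conditioning set.
{Age, Diet} does not satisfy the backdoor criterion.

No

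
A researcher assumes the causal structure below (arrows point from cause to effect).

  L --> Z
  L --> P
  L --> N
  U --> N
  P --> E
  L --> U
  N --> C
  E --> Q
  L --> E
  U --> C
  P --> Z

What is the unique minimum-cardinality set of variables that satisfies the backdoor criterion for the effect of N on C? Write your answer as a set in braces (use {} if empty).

{U}

Variables eligible for adjustment (non-descendants of N, excluding N and C): {E, L, P, Q, U, Z}.
Backdoor paths from N to C:
  P1: N <- L -> U -> C
  P2: N <- U -> C
The empty set is not sufficient: P1 (N <- L -> U -> C) has no collider blocking it and no conditioned non-collider, so it is open.
Try {U}:
  P1: blocked at chain node U ∈ conditioning set.
  P2: blocked at fork node U ∈ conditioning set.
{U} contains no descendant of N and blocks every backdoor path.
No other singleton works — e.g. {L} leaves P2 open — so {U} is the unique smallest valid adjustment set.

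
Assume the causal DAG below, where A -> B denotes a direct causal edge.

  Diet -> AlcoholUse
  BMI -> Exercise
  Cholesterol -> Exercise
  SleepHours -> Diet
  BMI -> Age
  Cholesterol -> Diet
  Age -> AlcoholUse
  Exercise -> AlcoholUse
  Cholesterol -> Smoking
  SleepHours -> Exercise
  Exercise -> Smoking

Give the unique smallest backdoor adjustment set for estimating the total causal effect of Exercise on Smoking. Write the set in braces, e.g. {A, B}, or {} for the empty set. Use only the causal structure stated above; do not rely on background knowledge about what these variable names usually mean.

Variables eligible for adjustment (non-descendants of Exercise, excluding Exercise and Smoking): {Age, BMI, Cholesterol, Diet, SleepHours}.
Backdoor paths from Exercise to Smoking:
  P1: Exercise <- SleepHours -> Diet <- Cholesterol -> Smoking
  P2: Exercise <- BMI -> Age -> AlcoholUse <- Diet <- Cholesterol -> Smoking
  P3: Exercise <- Cholesterol -> Smoking
The empty set is not sufficient: P3 (Exercise <- Cholesterol -> Smoking) has no collider blocking it and no conditioned non-collider, so it is open.
Try {Cholesterol}:
  P1: blocked at collider Diet (neither it nor any descendant is in the conditioning set).
  P2: blocked at collider AlcoholUse (neither it nor any descendant is in the conditioning set).
  P3: blocked at fork node Cholesterol ∈ conditioning set.
{Cholesterol} contains no descendant of Exercise and blocks every backdoor path.
No other singleton works — e.g. {SleepHours} leaves P3 open — so {Cholesterol} is the unique smallest valid adjustment set.

{Cholesterol}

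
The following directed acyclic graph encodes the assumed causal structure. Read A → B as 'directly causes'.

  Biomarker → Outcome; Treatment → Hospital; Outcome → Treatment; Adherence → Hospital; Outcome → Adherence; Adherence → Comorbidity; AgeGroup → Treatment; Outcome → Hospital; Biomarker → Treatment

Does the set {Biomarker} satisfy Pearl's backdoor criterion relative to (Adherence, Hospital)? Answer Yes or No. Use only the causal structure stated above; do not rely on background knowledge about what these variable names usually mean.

Backdoor paths from Adherence to Hospital (paths whose first edge points into Adherence):
  P1: Adherence <- Outcome <- Biomarker -> Treatment -> Hospital
  P2: Adherence <- Outcome -> Treatment -> Hospital
  P3: Adherence <- Outcome -> Hospital
Condition 1 (no descendant of Adherence in the set): holds — descendants of Adherence are {Comorbidity, Hospital}; none are in {Biomarker}.
Condition 2 (every backdoor path blocked by {Biomarker}):
  P1: blocked at fork node Biomarker ∈ conditioning set.
  P2: open — no interior node is in the conditioning set.
  P3: open — no interior node is in the conditioning set.
{Biomarker} does not satisfy the backdoor criterion.

No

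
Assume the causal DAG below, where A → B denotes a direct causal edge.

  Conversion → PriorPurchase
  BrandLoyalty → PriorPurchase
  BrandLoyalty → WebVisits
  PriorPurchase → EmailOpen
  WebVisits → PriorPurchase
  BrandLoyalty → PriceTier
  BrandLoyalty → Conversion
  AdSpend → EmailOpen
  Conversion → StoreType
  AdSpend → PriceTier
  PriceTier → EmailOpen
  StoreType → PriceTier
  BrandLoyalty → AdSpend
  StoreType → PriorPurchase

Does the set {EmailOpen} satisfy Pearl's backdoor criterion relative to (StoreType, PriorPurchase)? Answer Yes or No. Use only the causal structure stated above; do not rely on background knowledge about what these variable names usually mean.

Backdoor paths from StoreType to PriorPurchase (paths whose first edge points into StoreType):
  P1: StoreType <- Conversion <- BrandLoyalty -> AdSpend -> PriceTier -> EmailOpen <- PriorPurchase
  P2: StoreType <- Conversion <- BrandLoyalty -> AdSpend -> EmailOpen <- PriorPurchase
  P3: StoreType <- Conversion <- BrandLoyalty -> WebVisits -> PriorPurchase
  P4: StoreType <- Conversion <- BrandLoyalty -> PriceTier <- AdSpend -> EmailOpen <- PriorPurchase
  P5: StoreType <- Conversion <- BrandLoyalty -> PriceTier -> EmailOpen <- PriorPurchase
  P6: StoreType <- Conversion <- BrandLoyalty -> PriorPurchase
  P7: StoreType <- Conversion -> PriorPurchase
Condition 1 (no descendant of StoreType in the set): FAILS — EmailOpen is a descendant of StoreType.
Condition 2 (every backdoor path blocked by {EmailOpen}):
  P1: open — collider(s) EmailOpen are conditioned on (or have a conditioned descendant) and no non-collider on the path is in the set.
  P2: open — collider(s) EmailOpen are conditioned on (or have a conditioned descendant) and no non-collider on the path is in the set.
  P3: open — no interior node is in the conditioning set.
  P4: open — collider(s) PriceTier, EmailOpen are conditioned on (or have a conditioned descendant) and no non-collider on the path is in the set.
  P5: open — collider(s) EmailOpen are conditioned on (or have a conditioned descendant) and no non-collider on the path is in the set.
  P6: open — no interior node is in the conditioning set.
  P7: open — no interior node is in the conditioning set.
{EmailOpen} does not satisfy the backdoor criterion.

No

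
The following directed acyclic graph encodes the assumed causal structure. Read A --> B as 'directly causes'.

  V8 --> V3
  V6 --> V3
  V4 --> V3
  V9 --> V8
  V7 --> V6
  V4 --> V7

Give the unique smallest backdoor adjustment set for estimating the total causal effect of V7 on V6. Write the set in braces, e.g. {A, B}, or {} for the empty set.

Variables eligible for adjustment (non-descendants of V7, excluding V7 and V6): {V4, V8, V9}.
Backdoor paths from V7 to V6:
  P1: V7 <- V4 -> V3 <- V6
Each backdoor path contains an unconditioned collider, so every path is already blocked with the empty conditioning set:
  P1: blocked at collider V3 (neither it nor any descendant is in the conditioning set).
The empty set is therefore the unique smallest valid set.

{}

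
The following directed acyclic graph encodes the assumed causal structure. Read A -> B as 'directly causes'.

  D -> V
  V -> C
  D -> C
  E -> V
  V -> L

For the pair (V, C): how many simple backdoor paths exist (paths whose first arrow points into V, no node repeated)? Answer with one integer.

1

A backdoor path from V to C is any simple undirected path whose first edge points into V (i.e. leaves V via a parent).
Parents of V: {D, E}.
Enumerating:
  P1: V <- D -> C
That exhausts the simple backdoor paths. Count: 1.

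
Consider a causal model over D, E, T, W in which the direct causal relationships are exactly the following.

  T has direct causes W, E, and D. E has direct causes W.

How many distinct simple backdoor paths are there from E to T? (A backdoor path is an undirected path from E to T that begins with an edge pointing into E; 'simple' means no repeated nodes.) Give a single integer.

A backdoor path from E to T is any simple undirected path whose first edge points into E (i.e. leaves E via a parent).
Parents of E: {W}.
Enumerating:
  P1: E <- W -> T
That exhausts the simple backdoor paths. Count: 1.

1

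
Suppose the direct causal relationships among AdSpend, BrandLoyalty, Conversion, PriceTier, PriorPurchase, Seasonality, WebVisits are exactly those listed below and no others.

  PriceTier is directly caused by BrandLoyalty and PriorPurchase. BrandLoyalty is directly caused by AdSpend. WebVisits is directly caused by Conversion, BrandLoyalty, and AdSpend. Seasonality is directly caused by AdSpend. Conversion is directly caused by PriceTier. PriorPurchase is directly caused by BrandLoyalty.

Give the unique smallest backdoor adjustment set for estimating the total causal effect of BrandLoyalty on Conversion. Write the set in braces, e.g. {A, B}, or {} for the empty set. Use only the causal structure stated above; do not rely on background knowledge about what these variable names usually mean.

{}

Variables eligible for adjustment (non-descendants of BrandLoyalty, excluding BrandLoyalty and Conversion): {AdSpend, Seasonality}.
Backdoor paths from BrandLoyalty to Conversion:
  P1: BrandLoyalty <- AdSpend -> WebVisits <- Conversion
Each backdoor path contains an unconditioned collider, so every path is already blocked with the empty conditioning set:
  P1: blocked at collider WebVisits (neither it nor any descendant is in the conditioning set).
The empty set is therefore the unique smallest valid set.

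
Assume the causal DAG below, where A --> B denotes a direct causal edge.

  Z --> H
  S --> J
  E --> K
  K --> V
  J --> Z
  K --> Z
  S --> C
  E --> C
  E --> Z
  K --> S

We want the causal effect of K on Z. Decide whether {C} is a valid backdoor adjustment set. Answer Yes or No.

Backdoor paths from K to Z (paths whose first edge points into K):
  P1: K <- E -> C <- S -> J -> Z
  P2: K <- E -> Z
Condition 1 (no descendant of K in the set): FAILS — C is a descendant of K.
Condition 2 (every backdoor path blocked by {C}):
  P1: open — collider(s) C are conditioned on (or have a conditioned descendant) and no non-collider on the path is in the set.
  P2: open — no interior node is in the conditioning set.
{C} does not satisfy the backdoor criterion.

No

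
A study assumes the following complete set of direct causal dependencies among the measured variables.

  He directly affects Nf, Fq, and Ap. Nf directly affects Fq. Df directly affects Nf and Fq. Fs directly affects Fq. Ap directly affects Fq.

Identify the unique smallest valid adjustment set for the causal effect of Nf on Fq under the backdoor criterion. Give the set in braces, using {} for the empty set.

{Df, He}

Variables eligible for adjustment (non-descendants of Nf, excluding Nf and Fq): {Ap, Df, Fs, He}.
Backdoor paths from Nf to Fq:
  P1: Nf <- Df -> Fq
  P2: Nf <- He -> Ap -> Fq
  P3: Nf <- He -> Fq
The empty set is not sufficient: P1 (Nf <- Df -> Fq) has no collider blocking it and no conditioned non-collider, so it is open.
Try {Df, He}:
  P1: blocked at fork node Df ∈ conditioning set.
  P2: blocked at fork node He ∈ conditioning set.
  P3: blocked at fork node He ∈ conditioning set.
{Df, He} contains no descendant of Nf and blocks every backdoor path.
Every element of {Df, He} is needed (dropping Df leaves P1 open; dropping He leaves P2 open), so no proper subset is valid.
Among all size-2 subsets of the eligible variables, only {Df, He} blocks every backdoor path, so it is the unique smallest valid adjustment set.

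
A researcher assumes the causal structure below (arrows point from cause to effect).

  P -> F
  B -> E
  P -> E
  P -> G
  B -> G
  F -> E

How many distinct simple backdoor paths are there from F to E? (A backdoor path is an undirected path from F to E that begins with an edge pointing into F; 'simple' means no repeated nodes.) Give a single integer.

A backdoor path from F to E is any simple undirected path whose first edge points into F (i.e. leaves F via a parent).
Parents of F: {P}.
Enumerating:
  P1: F <- P -> G <- B -> E
  P2: F <- P -> E
That exhausts the simple backdoor paths. Count: 2.

2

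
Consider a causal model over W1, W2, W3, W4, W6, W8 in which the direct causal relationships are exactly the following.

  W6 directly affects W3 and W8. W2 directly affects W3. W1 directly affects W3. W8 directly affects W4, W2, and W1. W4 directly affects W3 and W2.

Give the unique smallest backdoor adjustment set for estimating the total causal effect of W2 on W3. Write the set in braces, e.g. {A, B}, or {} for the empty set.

Variables eligible for adjustment (non-descendants of W2, excluding W2 and W3): {W1, W4, W6, W8}.
Backdoor paths from W2 to W3:
  P1: W2 <- W8 <- W6 -> W3
  P2: W2 <- W8 -> W4 -> W3
  P3: W2 <- W8 -> W1 -> W3
  P4: W2 <- W4 <- W8 <- W6 -> W3
  P5: W2 <- W4 <- W8 -> W1 -> W3
  P6: W2 <- W4 -> W3
The empty set is not sufficient: P1 (W2 <- W8 <- W6 -> W3) has no collider blocking it and no conditioned non-collider, so it is open.
Try {W4, W8}:
  P1: blocked at chain node W8 ∈ conditioning set.
  P2: blocked at fork node W8 ∈ conditioning set.
  P3: blocked at fork node W8 ∈ conditioning set.
  P4: blocked at chain node W4 ∈ conditioning set.
  P5: blocked at chain node W4 ∈ conditioning set.
  P6: blocked at fork node W4 ∈ conditioning set.
{W4, W8} contains no descendant of W2 and blocks every backdoor path.
Every element of {W4, W8} is needed (dropping W4 leaves P6 open; dropping W8 leaves P1 open), so no proper subset is valid.
Among all size-2 subsets of the eligible variables, only {W4, W8} blocks every backdoor path, so it is the unique smallest valid adjustment set.

{W4, W8}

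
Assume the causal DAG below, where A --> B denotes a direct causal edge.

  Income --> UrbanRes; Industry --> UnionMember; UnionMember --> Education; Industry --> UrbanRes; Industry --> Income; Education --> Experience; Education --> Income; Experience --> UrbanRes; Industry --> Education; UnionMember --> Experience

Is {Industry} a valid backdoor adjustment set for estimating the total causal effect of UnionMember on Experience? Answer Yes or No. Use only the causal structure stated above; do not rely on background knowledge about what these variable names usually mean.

Yes

Backdoor paths from UnionMember to Experience (paths whose first edge points into UnionMember):
  P1: UnionMember <- Industry -> Education -> Experience
  P2: UnionMember <- Industry -> Education -> Income -> UrbanRes <- Experience
  P3: UnionMember <- Industry -> Income <- Education -> Experience
  P4: UnionMember <- Industry -> Income -> UrbanRes <- Experience
  P5: UnionMember <- Industry -> UrbanRes <- Experience
  P6: UnionMember <- Industry -> UrbanRes <- Income <- Education -> Experience
Condition 1 (no descendant of UnionMember in the set): holds — descendants of UnionMember are {Education, Experience, Income, UrbanRes}; none are in {Industry}.
Condition 2 (every backdoor path blocked by {Industry}):
  P1: blocked at fork node Industry ∈ conditioning set.
  P2: blocked at fork node Industry ∈ conditioning set.
  P3: blocked at fork node Industry ∈ conditioning set.
  P4: blocked at fork node Industry ∈ conditioning set.
  P5: blocked at fork node Industry ∈ conditioning set.
  P6: blocked at fork node Industry ∈ conditioning set.
{Industry} satisfies the backdoor criterion.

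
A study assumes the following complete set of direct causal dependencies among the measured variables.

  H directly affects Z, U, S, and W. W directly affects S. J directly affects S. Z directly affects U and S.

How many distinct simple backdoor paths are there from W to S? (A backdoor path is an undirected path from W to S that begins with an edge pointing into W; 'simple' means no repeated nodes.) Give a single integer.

A backdoor path from W to S is any simple undirected path whose first edge points into W (i.e. leaves W via a parent).
Parents of W: {H}.
Enumerating:
  P1: W <- H -> Z -> S
  P2: W <- H -> U <- Z -> S
  P3: W <- H -> S
That exhausts the simple backdoor paths. Count: 3.

3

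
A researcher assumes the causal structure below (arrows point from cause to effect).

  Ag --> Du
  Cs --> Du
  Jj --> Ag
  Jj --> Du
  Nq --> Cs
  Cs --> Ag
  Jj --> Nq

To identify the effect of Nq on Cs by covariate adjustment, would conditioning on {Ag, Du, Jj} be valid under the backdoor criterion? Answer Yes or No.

Backdoor paths from Nq to Cs (paths whose first edge points into Nq):
  P1: Nq <- Jj -> Ag <- Cs
  P2: Nq <- Jj -> Ag -> Du <- Cs
  P3: Nq <- Jj -> Du <- Cs
  P4: Nq <- Jj -> Du <- Ag <- Cs
Condition 1 (no descendant of Nq in the set): FAILS — Ag and Du are descendants of Nq.
Condition 2 (every backdoor path blocked by {Ag, Du, Jj}):
  P1: blocked at fork node Jj ∈ conditioning set.
  P2: blocked at fork node Jj ∈ conditioning set.
  P3: blocked at fork node Jj ∈ conditioning set.
  P4: blocked at fork node Jj ∈ conditioning set.
{Ag, Du, Jj} does not satisfy the backdoor criterion.

No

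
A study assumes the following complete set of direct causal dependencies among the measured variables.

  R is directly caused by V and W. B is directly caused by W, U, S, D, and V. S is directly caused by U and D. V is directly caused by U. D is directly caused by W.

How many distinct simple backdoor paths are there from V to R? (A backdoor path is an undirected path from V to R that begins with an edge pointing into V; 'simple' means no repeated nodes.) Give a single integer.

A backdoor path from V to R is any simple undirected path whose first edge points into V (i.e. leaves V via a parent).
Parents of V: {U}.
Enumerating:
  P1: V <- U -> S <- D <- W -> R
  P2: V <- U -> S <- D -> B <- W -> R
  P3: V <- U -> S -> B <- W -> R
  P4: V <- U -> S -> B <- D <- W -> R
  P5: V <- U -> B <- W -> R
  P6: V <- U -> B <- D <- W -> R
  P7: V <- U -> B <- S <- D <- W -> R
That exhausts the simple backdoor paths. Count: 7.

7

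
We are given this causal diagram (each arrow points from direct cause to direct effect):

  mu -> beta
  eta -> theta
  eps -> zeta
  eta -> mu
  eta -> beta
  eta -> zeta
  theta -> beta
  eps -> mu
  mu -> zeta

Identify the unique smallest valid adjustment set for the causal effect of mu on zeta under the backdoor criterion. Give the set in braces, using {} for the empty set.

Variables eligible for adjustment (non-descendants of mu, excluding mu and zeta): {eps, eta, theta}.
Backdoor paths from mu to zeta:
  P1: mu <- eta -> zeta
  P2: mu <- eps -> zeta
The empty set is not sufficient: P1 (mu <- eta -> zeta) has no collider blocking it and no conditioned non-collider, so it is open.
Try {eps, eta}:
  P1: blocked at fork node eta ∈ conditioning set.
  P2: blocked at fork node eps ∈ conditioning set.
{eps, eta} contains no descendant of mu and blocks every backdoor path.
Every element of {eps, eta} is needed (dropping eps leaves P2 open; dropping eta leaves P1 open), so no proper subset is valid.
Among all size-2 subsets of the eligible variables, only {eps, eta} blocks every backdoor path, so it is the unique smallest valid adjustment set.

{eps, eta}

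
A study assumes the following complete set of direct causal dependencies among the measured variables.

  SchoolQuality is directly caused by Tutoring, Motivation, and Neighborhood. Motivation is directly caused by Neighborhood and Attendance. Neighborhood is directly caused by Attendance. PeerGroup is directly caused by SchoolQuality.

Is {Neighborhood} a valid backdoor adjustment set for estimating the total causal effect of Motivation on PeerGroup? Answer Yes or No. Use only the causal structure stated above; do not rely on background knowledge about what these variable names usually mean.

Yes

Backdoor paths from Motivation to PeerGroup (paths whose first edge points into Motivation):
  P1: Motivation <- Attendance -> Neighborhood -> SchoolQuality -> PeerGroup
  P2: Motivation <- Neighborhood -> SchoolQuality -> PeerGroup
Condition 1 (no descendant of Motivation in the set): holds — descendants of Motivation are {PeerGroup, SchoolQuality}; none are in {Neighborhood}.
Condition 2 (every backdoor path blocked by {Neighborhood}):
  P1: blocked at chain node Neighborhood ∈ conditioning set.
  P2: blocked at fork node Neighborhood ∈ conditioning set.
{Neighborhood} satisfies the backdoor criterion.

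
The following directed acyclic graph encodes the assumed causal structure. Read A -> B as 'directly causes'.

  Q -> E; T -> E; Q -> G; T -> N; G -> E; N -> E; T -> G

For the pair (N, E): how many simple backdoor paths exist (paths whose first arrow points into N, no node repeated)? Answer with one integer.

A backdoor path from N to E is any simple undirected path whose first edge points into N (i.e. leaves N via a parent).
Parents of N: {T}.
Enumerating:
  P1: N <- T -> G <- Q -> E
  P2: N <- T -> G -> E
  P3: N <- T -> E
That exhausts the simple backdoor paths. Count: 3.

3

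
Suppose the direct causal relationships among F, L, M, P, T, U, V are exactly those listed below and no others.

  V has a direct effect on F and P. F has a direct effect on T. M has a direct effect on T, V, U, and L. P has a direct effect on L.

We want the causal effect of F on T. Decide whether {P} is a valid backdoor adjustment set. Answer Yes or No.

Backdoor paths from F to T (paths whose first edge points into F):
  P1: F <- V <- M -> T
  P2: F <- V -> P -> L <- M -> T
Condition 1 (no descendant of F in the set): holds — descendants of F are {T}; none are in {P}.
Condition 2 (every backdoor path blocked by {P}):
  P1: open — no interior node is in the conditioning set.
  P2: blocked at chain node P ∈ conditioning set.
{P} does not satisfy the backdoor criterion.

No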